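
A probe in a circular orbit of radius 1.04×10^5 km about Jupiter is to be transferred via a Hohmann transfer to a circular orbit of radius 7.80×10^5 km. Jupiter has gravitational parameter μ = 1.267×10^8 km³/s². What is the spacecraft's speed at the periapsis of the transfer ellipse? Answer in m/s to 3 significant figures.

Semi-major axis of the transfer orbit: a_t = (1.040×10^5 + 7.800×10^5)/2 = 4.420×10^5 km.
At periapsis, r = 1.040×10^5 km.
Vis-viva: v = √[μ(2/r − 1/a_t)] = √[1.267×10^8 × (2/1.040×10^5 − 1/4.420×10^5)] = 46.37 km/s.

v = 46400 m/s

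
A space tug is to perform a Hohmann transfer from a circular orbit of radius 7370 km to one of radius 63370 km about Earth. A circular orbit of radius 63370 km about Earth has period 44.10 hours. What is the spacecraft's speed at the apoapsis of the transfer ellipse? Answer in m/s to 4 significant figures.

From Kepler's third law T² = 4π²r³/μ at r = 63370 km, T = 44.10 hours = 44.10 × 3600 s = 1.5876×10^5 s: μ = 4π²r³/T² = 3.98592×10^5 km³/s².
The Hohmann ellipse has a_t = (r₁ + r₂)/2 = 35370 km.
At apoapsis, r = 63370 km.
Vis-viva: v = √[μ(2/r − 1/a_t)] = √[3.98592×10^5 × (2/63370 − 1/35370)] = 1.145 km/s.

v = 1145 m/s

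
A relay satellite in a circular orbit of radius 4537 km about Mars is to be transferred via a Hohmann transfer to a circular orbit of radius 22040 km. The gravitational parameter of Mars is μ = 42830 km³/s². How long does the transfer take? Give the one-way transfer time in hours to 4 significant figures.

t = 6.459 hours

Transfer-ellipse semi-major axis a_t = (r₁ + r₂)/2 = (4537 + 22040)/2 = 13288.5 km.
Transfer time t = π√(a_t³/μ) = π√((13288.5)³ / 42830) = 23254 s.
Converting: 23254 s ÷ 3600 s/hour = 6.459 hours.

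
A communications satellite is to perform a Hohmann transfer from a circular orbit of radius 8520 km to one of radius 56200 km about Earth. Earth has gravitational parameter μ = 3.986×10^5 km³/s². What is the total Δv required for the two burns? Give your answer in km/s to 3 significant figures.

Δv = 3.47 km/s

The Hohmann ellipse has a_t = (r₁ + r₂)/2 = 32360 km.
Circular speed at r₁: v₁ = √(μ/r₁) = √(3.986×10^5/8520) = 6.840 km/s.
Transfer-orbit speed at r₁ (vis-viva equation): v_p = √[μ(2/r₁ − 1/a_t)] = 9.014 km/s.
First burn Δv₁ = |v_p − v₁| = 2.174 km/s.
At r₂, v₂ = √(μ/r₂) = 2.6632 km/s.
Transfer-orbit speed at r₂: v_a = √[μ(2/r₂ − 1/a_t)] = 1.3665 km/s.
Second burn Δv₂ = |v₂ − v_a| = 1.297 km/s.
Δv = Δv₁ + Δv₂ = 2.174 + 1.297 = 3.471 km/s.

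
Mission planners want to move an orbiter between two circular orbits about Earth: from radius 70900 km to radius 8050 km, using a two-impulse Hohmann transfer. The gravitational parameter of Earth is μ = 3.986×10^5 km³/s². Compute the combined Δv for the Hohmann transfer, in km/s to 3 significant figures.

Δv = 3.69 km/s

The Hohmann ellipse has a_t = (r₁ + r₂)/2 = 39475 km.
Circular speed at r₁: v₁ = √(μ/r₁) = √(3.986×10^5/70900) = 2.371 km/s.
On the transfer ellipse at r₁, vis-viva gives v_a = √[μ(2/r₁ − 1/a_t)] = 1.071 km/s.
First burn Δv₁ = |v_a − v₁| = 1.300 km/s.
At r₂, v₂ = √(μ/r₂) = 7.0367 km/s.
Transfer-orbit speed at r₂: v_p = √[μ(2/r₂ − 1/a_t)] = 9.4305 km/s.
Second burn Δv₂ = |v₂ − v_p| = 2.394 km/s.
Δv = Δv₁ + Δv₂ = 1.300 + 2.394 = 3.694 km/s.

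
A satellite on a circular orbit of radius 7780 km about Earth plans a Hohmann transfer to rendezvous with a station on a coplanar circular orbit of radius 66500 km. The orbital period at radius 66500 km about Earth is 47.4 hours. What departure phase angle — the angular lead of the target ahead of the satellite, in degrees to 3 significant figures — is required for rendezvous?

From Kepler's third law T² = 4π²r³/μ at r = 66500 km, T = 47.4 hours = 47.4 × 3600 s = 1.7064×10^5 s: μ = 4π²r³/T² = 3.98715×10^5 km³/s².
Semi-major axis of the transfer orbit: a_t = (7780 + 66500)/2 = 37140 km.
Transfer time t = π√(a_t³/μ) = 35610 s.
The target's mean motion on its circular orbit is ω₂ = √(μ/r₂³) = 3.682×10^-5 rad/s.
Angle swept by the target during transfer: ω₂·t = 1.3112 rad = 75.13°.
Arrival is 180° from departure on the ellipse, so φ = 180° − 75.13° = 105°.

φ = 105°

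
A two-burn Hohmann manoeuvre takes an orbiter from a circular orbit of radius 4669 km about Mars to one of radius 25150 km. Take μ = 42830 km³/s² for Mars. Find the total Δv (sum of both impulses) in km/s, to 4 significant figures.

The Hohmann ellipse has a_t = (r₁ + r₂)/2 = 14909.5 km.
At r₁ the circular-orbit speed is v₁ = √(μ/r₁) = 3.02874 km/s.
On the transfer ellipse at r₁, vis-viva equation gives v_p = √[μ(2/r₁ − 1/a_t)] = 3.93368 km/s.
First burn Δv₁ = |v_p − v₁| = 0.9049 km/s.
Circular speed at r₂: v₂ = √(μ/r₂) = 1.305 km/s.
Transfer-orbit speed at r₂: v_a = √[μ(2/r₂ − 1/a_t)] = 0.7303 km/s.
Second burn Δv₂ = |v₂ − v_a| = 0.5747 km/s.
Total Δv = Δv₁ + Δv₂ = 1.480 km/s.

Δv = 1.480 km/s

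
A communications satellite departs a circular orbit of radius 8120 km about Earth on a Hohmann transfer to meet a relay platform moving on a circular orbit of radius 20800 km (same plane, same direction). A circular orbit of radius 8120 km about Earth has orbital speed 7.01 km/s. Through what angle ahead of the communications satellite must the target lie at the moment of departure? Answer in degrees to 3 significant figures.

From the circular-orbit relation v² = μ/r at r = 8120 km: μ = v²r = (7.01)² × 8120 = 3.99018×10^5 km³/s².
The Hohmann ellipse has a_t = (r₁ + r₂)/2 = 14460 km.
Transfer time t = π√(a_t³/μ) = 8648 s.
The target's mean motion on its circular orbit is ω₂ = √(μ/r₂³) = 2.106×10^-4 rad/s.
Angle swept by the target during transfer: ω₂·t = 1.821 rad = 104.3°.
Arrival is 180° from departure on the ellipse, so φ = 180° − 104.3° = 75.7°.

φ = 75.7°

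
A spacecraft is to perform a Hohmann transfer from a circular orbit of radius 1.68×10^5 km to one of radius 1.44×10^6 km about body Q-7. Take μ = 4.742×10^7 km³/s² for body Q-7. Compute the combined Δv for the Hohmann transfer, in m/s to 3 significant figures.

Semi-major axis of the transfer orbit: a_t = (1.680×10^5 + 1.440×10^6)/2 = 8.040×10^5 km.
At r₁ the circular-orbit speed is v₁ = √(μ/r₁) = 16.8007 km/s.
Transfer-orbit speed at r₁ (vis-viva equation): v_p = √[μ(2/r₁ − 1/a_t)] = 22.4843 km/s.
First burn Δv₁ = |v_p − v₁| = 5.684 km/s.
Circular speed at r₂: v₂ = √(μ/r₂) = 5.7385 km/s.
Transfer-orbit speed at r₂: v_a = √[μ(2/r₂ − 1/a_t)] = 2.6232 km/s.
Second burn Δv₂ = |v₂ − v_a| = 3.115 km/s.
Δv = Δv₁ + Δv₂ = 5.684 + 3.115 = 8.799 km/s.

Δv = 8800 m/s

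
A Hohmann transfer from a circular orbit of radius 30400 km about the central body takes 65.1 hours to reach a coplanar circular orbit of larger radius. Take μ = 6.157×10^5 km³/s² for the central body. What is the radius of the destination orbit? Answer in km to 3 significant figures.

Transfer time t = 65.1 hours = 2.3436×10^5 s, and t = π√(a_t³/μ).
So a_t = (μ t²/π²)^(1/3) = (6.157×10^5 × (2.3436×10^5)² / π²)^(1/3) = 1.5076×10^5 km.
Since a_t = (r₁ + r₂)/2, r₂ = 2a_t − r₁ = 2×1.5076×10^5 − 30400 = 2.7112×10^5 km.

r₂ = 2.71×10^5 km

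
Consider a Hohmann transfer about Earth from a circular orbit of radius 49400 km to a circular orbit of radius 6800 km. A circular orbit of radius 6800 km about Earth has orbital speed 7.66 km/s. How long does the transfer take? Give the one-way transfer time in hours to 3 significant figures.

From the circular-orbit relation v² = μ/r at r = 6800 km: μ = v²r = (7.66)² × 6800 = 3.98994×10^5 km³/s².
Semi-major axis of the transfer orbit: a_t = (49400 + 6800)/2 = 28100 km.
Half the transfer-orbit period gives t = π√(a_t³/μ) = 23430 s.
Converting: 23430 s ÷ 3600 s/hour = 6.51 hours.

t = 6.51 hours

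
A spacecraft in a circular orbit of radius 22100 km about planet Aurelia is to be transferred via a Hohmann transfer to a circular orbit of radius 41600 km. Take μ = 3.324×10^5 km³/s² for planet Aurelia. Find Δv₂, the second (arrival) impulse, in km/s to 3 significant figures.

Transfer-ellipse semi-major axis a_t = (r₁ + r₂)/2 = (22100 + 41600)/2 = 31850 km.
On the circular orbit at r = 41600 km, v_c = √(μ/r) = 2.8267 km/s.
Transfer-orbit speed at the same r (vis-viva, a = a_t): v_t = √[μ(2/r − 1/a_t)] = 2.3546 km/s.
Δv₂ = |v_t − v_c| = |2.3546 − 2.8267| = 0.4721 km/s.

Δv₂ = 0.472 km/s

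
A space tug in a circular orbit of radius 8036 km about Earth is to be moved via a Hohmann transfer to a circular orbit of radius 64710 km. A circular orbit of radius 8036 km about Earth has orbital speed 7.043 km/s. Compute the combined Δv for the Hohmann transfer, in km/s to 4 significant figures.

Δv = 3.666 km/s

From the circular-orbit relation v² = μ/r at r = 8036 km: μ = v²r = (7.043)² × 8036 = 3.98617×10^5 km³/s².
The Hohmann ellipse has a_t = (r₁ + r₂)/2 = 36373 km.
Circular speed at r₁: v₁ = √(μ/r₁) = √(3.98617×10^5/8036) = 7.043 km/s.
On the transfer ellipse at r₁, vis-viva gives v_p = √[μ(2/r₁ − 1/a_t)] = 9.394 km/s.
First burn Δv₁ = |v_p − v₁| = 2.351 km/s.
At r₂, v₂ = √(μ/r₂) = 2.482 km/s.
Transfer-orbit speed at r₂: v_a = √[μ(2/r₂ − 1/a_t)] = 1.167 km/s.
Second burn Δv₂ = |v₂ − v_a| = 1.315 km/s.
Δv = Δv₁ + Δv₂ = 2.351 + 1.315 = 3.666 km/s.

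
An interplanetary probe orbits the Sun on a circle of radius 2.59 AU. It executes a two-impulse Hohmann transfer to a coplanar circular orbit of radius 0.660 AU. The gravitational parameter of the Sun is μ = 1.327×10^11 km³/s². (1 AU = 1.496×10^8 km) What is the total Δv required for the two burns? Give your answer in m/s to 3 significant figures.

Δv = 16300 m/s

In km: r₁ = 2.59 × 1.496×10^8 = 3.87464×10^8 km; r₂ = 0.660 × 1.496×10^8 = 9.8736×10^7 km.
Semi-major axis of the transfer orbit: a_t = (3.87464×10^8 + 9.8736×10^7)/2 = 2.431×10^8 km.
Circular speed at r₁: v₁ = √(μ/r₁) = √(1.327×10^11/3.87464×10^8) = 18.506 km/s.
On the transfer ellipse at r₁, vis-viva equation gives v_a = √[μ(2/r₁ − 1/a_t)] = 11.794 km/s.
First burn Δv₁ = |v_a − v₁| = 6.712 km/s.
Circular speed at r₂: v₂ = √(μ/r₂) = 36.660442 km/s.
Transfer-orbit speed at r₂: v_p = √[μ(2/r₂ − 1/a_t)] = 46.282935 km/s.
Second burn Δv₂ = |v₂ − v_p| = 9.622 km/s.
Total Δv = Δv₁ + Δv₂ = 16.33 km/s.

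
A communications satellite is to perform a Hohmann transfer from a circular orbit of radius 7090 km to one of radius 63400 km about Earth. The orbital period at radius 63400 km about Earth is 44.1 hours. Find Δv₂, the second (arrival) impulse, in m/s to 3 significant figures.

Δv₂ = 1380 m/s

From Kepler's third law T² = 4π²r³/μ at r = 63400 km, T = 44.1 hours = 44.1 × 3600 s = 1.5876×10^5 s: μ = 4π²r³/T² = 3.99158×10^5 km³/s².
Semi-major axis of the transfer orbit: a_t = (7090 + 63400)/2 = 35245 km.
On the circular orbit at r = 63400 km, v_c = √(μ/r) = 2.509 km/s.
Vis-viva on the transfer ellipse at r = 63400 km gives v_t = √[μ(2/r − 1/a_t)] = 1.125 km/s.
Δv₂ = |v_t − v_c| = |1.125 − 2.509| = 1.384 km/s.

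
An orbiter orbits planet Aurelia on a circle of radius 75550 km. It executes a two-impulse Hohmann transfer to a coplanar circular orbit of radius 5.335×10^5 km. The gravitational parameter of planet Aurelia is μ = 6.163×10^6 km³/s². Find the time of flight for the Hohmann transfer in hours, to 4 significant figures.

t = 59.07 hours

Semi-major axis of the transfer orbit: a_t = (75550 + 5.335×10^5)/2 = 3.04525×10^5 km.
Half the transfer-orbit period gives t = π√(a_t³/μ) = 2.1266×10^5 s.
Converting: 2.1266×10^5 s ÷ 3600 s/hour = 59.07 hours.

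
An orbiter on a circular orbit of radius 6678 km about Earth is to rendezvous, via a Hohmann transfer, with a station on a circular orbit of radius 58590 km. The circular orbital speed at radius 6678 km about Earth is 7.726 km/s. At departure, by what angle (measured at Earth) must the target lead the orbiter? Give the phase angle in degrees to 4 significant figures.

φ = 105.2°

From the circular-orbit relation v² = μ/r at r = 6678 km: μ = v²r = (7.726)² × 6678 = 3.98617×10^5 km³/s².
Semi-major axis of the transfer orbit: a_t = (6678 + 58590)/2 = 32634 km.
The half-period of the transfer ellipse is t = π√(a_t³/μ) = 29334 s.
Target angular speed ω₂ = √(μ/r₂³) = 4.4519×10^-5 rad/s.
Angle swept by the target during transfer: ω₂·t = 1.3059 rad = 74.82°.
Arrival is 180° from departure on the ellipse, so φ = 180° − 74.82° = 105.2°.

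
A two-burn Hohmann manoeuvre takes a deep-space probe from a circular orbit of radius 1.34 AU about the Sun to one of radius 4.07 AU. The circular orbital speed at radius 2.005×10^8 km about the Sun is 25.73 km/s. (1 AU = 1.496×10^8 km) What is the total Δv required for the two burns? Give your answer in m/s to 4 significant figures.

Δv = 10200 m/s

From the circular-orbit relation v² = μ/r at r = 2.005×10^8 km: μ = v²r = (25.73)² × 2.005×10^8 = 1.32738×10^11 km³/s².
In km: r₁ = 1.34 × 1.496×10^8 = 2.00464×10^8 km; r₂ = 4.07 × 1.496×10^8 = 6.08872×10^8 km.
The Hohmann ellipse has a_t = (r₁ + r₂)/2 = 4.04668×10^8 km.
At r₁ the circular-orbit speed is v₁ = √(μ/r₁) = 25.7323 km/s.
On the transfer ellipse at r₁, vis-viva equation gives v_p = √[μ(2/r₁ − 1/a_t)] = 31.5640 km/s.
First burn Δv₁ = |v_p − v₁| = 5.8317 km/s.
Circular speed at r₂: v₂ = √(μ/r₂) = 14.7650 km/s.
Transfer-orbit speed at r₂: v_a = √[μ(2/r₂ − 1/a_t)] = 10.3921 km/s.
Second burn Δv₂ = |v₂ − v_a| = 4.3729 km/s.
Δv = Δv₁ + Δv₂ = 5.8317 + 4.3729 = 10.20 km/s.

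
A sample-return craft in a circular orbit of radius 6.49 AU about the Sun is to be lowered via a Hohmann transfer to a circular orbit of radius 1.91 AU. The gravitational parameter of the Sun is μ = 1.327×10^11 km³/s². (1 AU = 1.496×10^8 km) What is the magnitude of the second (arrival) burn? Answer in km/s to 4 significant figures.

Δv₂ = 5.238 km/s

In km: r₁ = 6.49 × 1.496×10^8 = 9.70904×10^8 km; r₂ = 1.91 × 1.496×10^8 = 2.85736×10^8 km.
Semi-major axis of the transfer orbit: a_t = (9.70904×10^8 + 2.85736×10^8)/2 = 6.2832×10^8 km.
On the circular orbit at r = 2.85736×10^8 km, v_c = √(μ/r) = 21.5503 km/s.
Transfer-orbit speed at the same r (vis-viva, a = a_t): v_t = √[μ(2/r − 1/a_t)] = 26.7886 km/s.
Δv₂ = |v_t − v_c| = |26.7886 − 21.5503| = 5.238 km/s.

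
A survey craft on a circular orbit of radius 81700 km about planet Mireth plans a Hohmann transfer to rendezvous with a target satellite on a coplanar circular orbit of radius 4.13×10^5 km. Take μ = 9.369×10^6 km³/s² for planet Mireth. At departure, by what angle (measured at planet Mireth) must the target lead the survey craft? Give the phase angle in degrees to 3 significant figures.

The Hohmann ellipse has a_t = (r₁ + r₂)/2 = 2.4735×10^5 km.
The half-period of the transfer ellipse is t = π√(a_t³/μ) = 1.26262×10^5 s.
The target's mean motion on its circular orbit is ω₂ = √(μ/r₂³) = 1.15324×10^-5 rad/s.
Angle swept by the target during transfer: ω₂·t = 1.4561 rad = 83.43°.
The survey craft traverses 180° on the transfer ellipse, so the target must lead by 180° − 83.43° = 96.6°.

φ = 96.6°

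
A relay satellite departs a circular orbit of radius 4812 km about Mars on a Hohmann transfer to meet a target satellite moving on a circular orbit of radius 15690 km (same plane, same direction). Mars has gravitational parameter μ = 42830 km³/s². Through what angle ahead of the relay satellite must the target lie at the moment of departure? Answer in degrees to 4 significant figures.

φ = 84.94°

The Hohmann ellipse has a_t = (r₁ + r₂)/2 = 10251 km.
The half-period of the transfer ellipse is t = π√(a_t³/μ) = 15755.2 s.
Target angular speed ω₂ = √(μ/r₂³) = 1.05303×10^-4 rad/s.
Angle swept by the target during transfer: ω₂·t = 1.6591 rad = 95.06°.
The relay satellite traverses 180° on the transfer ellipse, so the target must lead by 180° − 95.06° = 84.94°.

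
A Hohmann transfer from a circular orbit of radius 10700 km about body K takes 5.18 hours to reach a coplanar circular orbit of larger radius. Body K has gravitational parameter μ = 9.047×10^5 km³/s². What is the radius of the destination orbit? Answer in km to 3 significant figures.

Transfer time t = 5.18 hours = 18648 s, and t = π√(a_t³/μ).
So a_t = (μ t²/π²)^(1/3) = (9.047×10^5 × (18648)² / π²)^(1/3) = 31707 km.
Since a_t = (r₁ + r₂)/2, r₂ = 2a_t − r₁ = 2×31707 − 10700 = 52714 km.

r₂ = 52700 km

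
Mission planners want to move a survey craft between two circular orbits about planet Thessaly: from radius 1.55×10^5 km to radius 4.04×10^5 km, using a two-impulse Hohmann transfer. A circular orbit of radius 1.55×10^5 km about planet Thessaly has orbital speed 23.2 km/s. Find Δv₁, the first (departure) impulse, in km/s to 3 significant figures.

From the circular-orbit relation v² = μ/r at r = 1.55×10^5 km: μ = v²r = (23.2)² × 1.55×10^5 = 8.34272×10^7 km³/s².
Semi-major axis of the transfer orbit: a_t = (1.550×10^5 + 4.040×10^5)/2 = 2.795×10^5 km.
Circular speed at r = 1.550×10^5 km: v_c = √(μ/r) = 23.200 km/s.
Vis-viva on the transfer ellipse at r = 1.550×10^5 km gives v_t = √[μ(2/r − 1/a_t)] = 27.893 km/s.
Δv₁ = |v_t − v_c| = |27.893 − 23.200| = 4.693 km/s.

Δv₁ = 4.69 km/s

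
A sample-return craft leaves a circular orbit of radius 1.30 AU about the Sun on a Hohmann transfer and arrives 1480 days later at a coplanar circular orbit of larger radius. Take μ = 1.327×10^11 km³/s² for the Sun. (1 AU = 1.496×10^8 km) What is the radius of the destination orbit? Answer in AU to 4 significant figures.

r₂ = 6.769 AU

In km: r₁ = 1.30 × 1.496×10^8 = 1.9448×10^8 km.
Transfer time t = 1480 days = 1.27872×10^8 s, and t = π√(a_t³/μ).
So a_t = (μ t²/π²)^(1/3) = (1.327×10^11 × (1.27872×10^8)² / π²)^(1/3) = 6.0354×10^8 km.
Since a_t = (r₁ + r₂)/2, r₂ = 2a_t − r₁ = 2×6.0354×10^8 − 1.9448×10^8 = 1.0126×10^9 km.
In AU: r₂ = 1.0126×10^9 / 1.496×10^8 = 6.769 AU.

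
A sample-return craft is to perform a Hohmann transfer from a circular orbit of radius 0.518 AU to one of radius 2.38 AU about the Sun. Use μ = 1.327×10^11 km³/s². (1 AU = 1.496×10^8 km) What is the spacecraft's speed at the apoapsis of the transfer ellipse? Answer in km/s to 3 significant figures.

v = 11.5 km/s

In km: r₁ = 0.518 × 1.496×10^8 = 7.74928×10^7 km; r₂ = 2.38 × 1.496×10^8 = 3.56048×10^8 km.
Semi-major axis of the transfer orbit: a_t = (7.74928×10^7 + 3.56048×10^8)/2 = 2.167704×10^8 km.
The apoapsis of the transfer ellipse is at r = 3.56048×10^8 km.
Applying v² = μ(2/r − 1/a_t): v = 11.54 km/s.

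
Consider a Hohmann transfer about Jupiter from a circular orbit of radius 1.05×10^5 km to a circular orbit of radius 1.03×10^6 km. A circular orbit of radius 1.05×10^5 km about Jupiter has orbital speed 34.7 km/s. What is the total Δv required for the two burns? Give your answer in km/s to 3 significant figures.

Δv = 18.4 km/s

From the circular-orbit relation v² = μ/r at r = 1.05×10^5 km: μ = v²r = (34.7)² × 1.05×10^5 = 1.26429×10^8 km³/s².
The Hohmann ellipse has a_t = (r₁ + r₂)/2 = 5.675×10^5 km.
Circular speed at r₁: v₁ = √(μ/r₁) = √(1.26429×10^8/1.050×10^5) = 34.70 km/s.
On the transfer ellipse at r₁, vis-viva equation gives v_p = √[μ(2/r₁ − 1/a_t)] = 46.75 km/s.
First burn Δv₁ = |v_p − v₁| = 12.05 km/s.
At r₂, v₂ = √(μ/r₂) = 11.08 km/s.
Transfer-orbit speed at r₂: v_a = √[μ(2/r₂ − 1/a_t)] = 4.766 km/s.
Second burn Δv₂ = |v₂ − v_a| = 6.314 km/s.
Δv = Δv₁ + Δv₂ = 12.05 + 6.314 = 18.36 km/s.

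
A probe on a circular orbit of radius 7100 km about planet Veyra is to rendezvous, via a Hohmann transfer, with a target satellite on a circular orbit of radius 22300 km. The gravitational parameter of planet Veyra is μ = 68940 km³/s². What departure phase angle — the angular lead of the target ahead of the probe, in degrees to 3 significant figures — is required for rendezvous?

φ = 83.7°

Transfer-ellipse semi-major axis a_t = (r₁ + r₂)/2 = (7100 + 22300)/2 = 14700 km.
Transfer time t = π√(a_t³/μ) = 21325 s.
The target's mean motion on its circular orbit is ω₂ = √(μ/r₂³) = 7.8846×10^-5 rad/s.
Angle swept by the target during transfer: ω₂·t = 1.6814 rad = 96.34°.
Arrival is 180° from departure on the ellipse, so φ = 180° − 96.34° = 83.7°.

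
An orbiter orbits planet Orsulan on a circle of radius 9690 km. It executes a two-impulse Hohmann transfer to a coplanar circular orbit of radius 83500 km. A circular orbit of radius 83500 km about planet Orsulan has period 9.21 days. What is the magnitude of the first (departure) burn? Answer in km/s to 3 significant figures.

Δv₁ = 0.655 km/s

From Kepler's third law T² = 4π²r³/μ at r = 83500 km, T = 9.21 days = 9.21 × 86400 s = 7.95744×10^5 s: μ = 4π²r³/T² = 36297.1 km³/s².
Semi-major axis of the transfer orbit: a_t = (9690 + 83500)/2 = 46595 km.
Circular speed at r = 9690 km: v_c = √(μ/r) = 1.9354 km/s.
Transfer-orbit speed at the same r (vis-viva, a = a_t): v_t = √[μ(2/r − 1/a_t)] = 2.5909 km/s.
Δv₁ = |v_t − v_c| = |2.5909 − 1.9354| = 0.6555 km/s.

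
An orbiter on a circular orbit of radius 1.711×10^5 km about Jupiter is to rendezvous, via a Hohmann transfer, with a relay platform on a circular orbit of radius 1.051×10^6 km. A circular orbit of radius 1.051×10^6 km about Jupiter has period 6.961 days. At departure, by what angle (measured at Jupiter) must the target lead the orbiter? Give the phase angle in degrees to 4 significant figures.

φ = 100.2°

From Kepler's third law T² = 4π²r³/μ at r = 1.051×10^6 km, T = 6.961 days = 6.961 × 86400 s = 6.014304×10^5 s: μ = 4π²r³/T² = 1.26706×10^8 km³/s².
Transfer-ellipse semi-major axis a_t = (r₁ + r₂)/2 = (1.711×10^5 + 1.051×10^6)/2 = 6.1105×10^5 km.
The half-period of the transfer ellipse is t = π√(a_t³/μ) = 1.3331×10^5 s.
Target angular speed ω₂ = √(μ/r₂³) = 1.0447×10^-5 rad/s.
Angle swept by the target during transfer: ω₂·t = 1.3927 rad = 79.80°.
The orbiter traverses 180° on the transfer ellipse, so the target must lead by 180° − 79.80° = 100.2°.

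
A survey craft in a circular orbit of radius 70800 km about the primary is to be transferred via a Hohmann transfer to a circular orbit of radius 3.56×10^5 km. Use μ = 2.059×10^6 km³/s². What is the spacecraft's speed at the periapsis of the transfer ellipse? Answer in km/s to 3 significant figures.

v = 6.97 km/s

Semi-major axis of the transfer orbit: a_t = (70800 + 3.560×10^5)/2 = 2.134×10^5 km.
The periapsis of the transfer ellipse is at r = 70800 km.
From the vis-viva equation, v = √[μ(2/r − 1/a_t)] = 6.965 km/s.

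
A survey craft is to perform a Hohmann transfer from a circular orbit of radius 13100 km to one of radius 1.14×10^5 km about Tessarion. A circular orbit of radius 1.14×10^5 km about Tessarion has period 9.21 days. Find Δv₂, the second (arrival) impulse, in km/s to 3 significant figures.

From Kepler's third law T² = 4π²r³/μ at r = 1.14×10^5 km, T = 9.21 days = 9.21 × 86400 s = 7.95744×10^5 s: μ = 4π²r³/T² = 92369.3 km³/s².
Transfer-ellipse semi-major axis a_t = (r₁ + r₂)/2 = (13100 + 1.140×10^5)/2 = 63550 km.
Circular speed at r = 1.140×10^5 km: v_c = √(μ/r) = 0.900143 km/s.
Transfer-orbit speed at the same r (vis-viva, a = a_t): v_t = √[μ(2/r − 1/a_t)] = 0.408685 km/s.
Δv₂ = |v_t − v_c| = |0.408685 − 0.900143| = 0.4915 km/s.

Δv₂ = 0.491 km/s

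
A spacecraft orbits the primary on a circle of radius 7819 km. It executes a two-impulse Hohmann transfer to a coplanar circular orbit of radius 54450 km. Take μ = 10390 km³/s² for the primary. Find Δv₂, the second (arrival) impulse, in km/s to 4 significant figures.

Transfer-ellipse semi-major axis a_t = (r₁ + r₂)/2 = (7819 + 54450)/2 = 31134.5 km.
On the circular orbit at r = 54450 km, v_c = √(μ/r) = 0.4368 km/s.
Transfer-orbit speed at the same r (vis-viva, a = a_t): v_t = √[μ(2/r − 1/a_t)] = 0.2189 km/s.
Δv₂ = |v_t − v_c| = |0.2189 − 0.4368| = 0.2179 km/s.

Δv₂ = 0.2179 km/s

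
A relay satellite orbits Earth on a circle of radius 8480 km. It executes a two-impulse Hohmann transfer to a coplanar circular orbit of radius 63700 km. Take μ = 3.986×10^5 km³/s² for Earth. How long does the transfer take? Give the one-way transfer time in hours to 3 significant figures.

The Hohmann ellipse has a_t = (r₁ + r₂)/2 = 36090 km.
Transfer time t = π√(a_t³/μ) = π√((36090)³ / 3.986×10^5) = 34120 s.
Converting: 34120 s ÷ 3600 s/hour = 9.48 hours.

t = 9.48 hours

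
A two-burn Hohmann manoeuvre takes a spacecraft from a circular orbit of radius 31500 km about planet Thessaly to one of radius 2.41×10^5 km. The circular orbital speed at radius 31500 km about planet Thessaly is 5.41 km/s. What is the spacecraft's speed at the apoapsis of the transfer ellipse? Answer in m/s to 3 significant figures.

v = 940 m/s

From the circular-orbit relation v² = μ/r at r = 31500 km: μ = v²r = (5.41)² × 31500 = 9.21945×10^5 km³/s².
Semi-major axis of the transfer orbit: a_t = (31500 + 2.410×10^5)/2 = 1.3625×10^5 km.
At apoapsis, r = 2.410×10^5 km.
Vis-viva: v = √[μ(2/r − 1/a_t)] = √[9.21945×10^5 × (2/2.410×10^5 − 1/1.3625×10^5)] = 0.9404 km/s.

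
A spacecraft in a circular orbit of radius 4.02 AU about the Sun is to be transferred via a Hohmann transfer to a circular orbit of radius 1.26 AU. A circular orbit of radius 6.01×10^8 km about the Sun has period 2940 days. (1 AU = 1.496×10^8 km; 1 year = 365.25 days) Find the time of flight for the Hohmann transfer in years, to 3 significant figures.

t = 2.14 years

From Kepler's third law T² = 4π²r³/μ at r = 6.01×10^8 km, T = 2940 days = 2940 × 86400 s = 2.54016×10^8 s: μ = 4π²r³/T² = 1.32819×10^11 km³/s².
In km: r₁ = 4.02 × 1.496×10^8 = 6.01392×10^8 km; r₂ = 1.26 × 1.496×10^8 = 1.88496×10^8 km.
Transfer-ellipse semi-major axis a_t = (r₁ + r₂)/2 = (6.01392×10^8 + 1.88496×10^8)/2 = 3.94944×10^8 km.
Half the transfer-orbit period gives t = π√(a_t³/μ) = 6.766×10^7 s.
Converting: 6.766×10^7 s ÷ 3.15576×10^7 s/year (365.25 × 86400) = 2.14 years.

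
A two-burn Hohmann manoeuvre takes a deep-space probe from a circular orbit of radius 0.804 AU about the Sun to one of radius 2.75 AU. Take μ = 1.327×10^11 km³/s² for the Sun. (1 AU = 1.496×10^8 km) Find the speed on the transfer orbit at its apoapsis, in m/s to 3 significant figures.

v = 12100 m/s

In km: r₁ = 0.804 × 1.496×10^8 = 1.202784×10^8 km; r₂ = 2.75 × 1.496×10^8 = 4.114×10^8 km.
The Hohmann ellipse has a_t = (r₁ + r₂)/2 = 2.658392×10^8 km.
The apoapsis of the transfer ellipse is at r = 4.114×10^8 km.
Applying v² = μ(2/r − 1/a_t): v = 12.08 km/s.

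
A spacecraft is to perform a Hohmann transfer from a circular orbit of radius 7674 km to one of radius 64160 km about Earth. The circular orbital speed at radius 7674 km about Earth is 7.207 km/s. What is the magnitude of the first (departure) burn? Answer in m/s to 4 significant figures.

From the circular-orbit relation v² = μ/r at r = 7674 km: μ = v²r = (7.207)² × 7674 = 3.98594×10^5 km³/s².
The Hohmann ellipse has a_t = (r₁ + r₂)/2 = 35917 km.
On the circular orbit at r = 7674 km, v_c = √(μ/r) = 7.207 km/s.
Transfer-orbit speed at the same r (vis-viva, a = a_t): v_t = √[μ(2/r − 1/a_t)] = 9.632 km/s.
Δv₁ = |v_t − v_c| = |9.632 − 7.207| = 2.425 km/s.

Δv₁ = 2425 m/s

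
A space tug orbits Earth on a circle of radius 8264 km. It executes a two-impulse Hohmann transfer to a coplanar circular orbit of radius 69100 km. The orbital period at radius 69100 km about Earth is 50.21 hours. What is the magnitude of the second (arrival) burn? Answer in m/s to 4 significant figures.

Δv₂ = 1292 m/s

From Kepler's third law T² = 4π²r³/μ at r = 69100 km, T = 50.21 hours = 50.21 × 3600 s = 1.80756×10^5 s: μ = 4π²r³/T² = 3.98665×10^5 km³/s².
Semi-major axis of the transfer orbit: a_t = (8264 + 69100)/2 = 38682 km.
Circular speed at r = 69100 km: v_c = √(μ/r) = 2.402 km/s.
Vis-viva on the transfer ellipse at r = 69100 km gives v_t = √[μ(2/r − 1/a_t)] = 1.110 km/s.
Δv₂ = |v_t − v_c| = |1.110 − 2.402| = 1.292 km/s.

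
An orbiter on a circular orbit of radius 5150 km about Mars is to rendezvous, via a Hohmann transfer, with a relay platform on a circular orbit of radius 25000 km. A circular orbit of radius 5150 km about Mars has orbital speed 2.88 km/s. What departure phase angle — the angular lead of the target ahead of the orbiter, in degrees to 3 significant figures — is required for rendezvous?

From the circular-orbit relation v² = μ/r at r = 5150 km: μ = v²r = (2.88)² × 5150 = 42716.2 km³/s².
Transfer-ellipse semi-major axis a_t = (r₁ + r₂)/2 = (5150 + 25000)/2 = 15075 km.
Transfer time t = π√(a_t³/μ) = 28130 s.
The target's mean motion on its circular orbit is ω₂ = √(μ/r₂³) = 5.229×10^-5 rad/s.
Angle swept by the target during transfer: ω₂·t = 1.471 rad = 84.28°.
Arrival is 180° from departure on the ellipse, so φ = 180° − 84.28° = 95.7°.

φ = 95.7°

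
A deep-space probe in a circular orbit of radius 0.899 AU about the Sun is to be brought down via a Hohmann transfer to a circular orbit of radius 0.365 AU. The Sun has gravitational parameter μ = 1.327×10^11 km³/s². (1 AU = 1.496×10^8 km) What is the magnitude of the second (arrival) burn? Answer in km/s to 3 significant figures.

Δv₂ = 9.50 km/s

In km: r₁ = 0.899 × 1.496×10^8 = 1.344904×10^8 km; r₂ = 0.365 × 1.496×10^8 = 5.4604×10^7 km.
Transfer-ellipse semi-major axis a_t = (r₁ + r₂)/2 = (1.344904×10^8 + 5.4604×10^7)/2 = 9.45472×10^7 km.
On the circular orbit at r = 5.4604×10^7 km, v_c = √(μ/r) = 49.2973 km/s.
Transfer-orbit speed at the same r (vis-viva, a = a_t): v_t = √[μ(2/r − 1/a_t)] = 58.7956 km/s.
Δv₂ = |v_t − v_c| = |58.7956 − 49.2973| = 9.498 km/s.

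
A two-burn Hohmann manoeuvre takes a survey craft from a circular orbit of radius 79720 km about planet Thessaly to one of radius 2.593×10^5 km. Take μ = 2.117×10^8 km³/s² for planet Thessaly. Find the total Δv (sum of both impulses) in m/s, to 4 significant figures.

Semi-major axis of the transfer orbit: a_t = (79720 + 2.593×10^5)/2 = 1.6951×10^5 km.
At r₁ the circular-orbit speed is v₁ = √(μ/r₁) = 51.532 km/s.
Transfer-orbit speed at r₁ (vis-viva equation): v_p = √[μ(2/r₁ − 1/a_t)] = 63.735 km/s.
First burn Δv₁ = |v_p − v₁| = 12.20 km/s.
Circular speed at r₂: v₂ = √(μ/r₂) = 28.573 km/s.
Transfer-orbit speed at r₂: v_a = √[μ(2/r₂ − 1/a_t)] = 19.595 km/s.
Second burn Δv₂ = |v₂ − v_a| = 8.978 km/s.
Δv = Δv₁ + Δv₂ = 12.20 + 8.978 = 21.18 km/s.

Δv = 21180 m/s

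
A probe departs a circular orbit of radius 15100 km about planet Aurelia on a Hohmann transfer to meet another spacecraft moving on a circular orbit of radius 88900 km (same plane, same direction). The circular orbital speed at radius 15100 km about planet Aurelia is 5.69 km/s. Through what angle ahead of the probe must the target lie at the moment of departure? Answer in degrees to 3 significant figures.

φ = 99.5°

From the circular-orbit relation v² = μ/r at r = 15100 km: μ = v²r = (5.69)² × 15100 = 4.88879×10^5 km³/s².
The Hohmann ellipse has a_t = (r₁ + r₂)/2 = 52000 km.
The half-period of the transfer ellipse is t = π√(a_t³/μ) = 53279 s.
Target angular speed ω₂ = √(μ/r₂³) = 2.6378×10^-5 rad/s.
Angle swept by the target during transfer: ω₂·t = 1.4054 rad = 80.52°.
Arrival is 180° from departure on the ellipse, so φ = 180° − 80.52° = 99.5°.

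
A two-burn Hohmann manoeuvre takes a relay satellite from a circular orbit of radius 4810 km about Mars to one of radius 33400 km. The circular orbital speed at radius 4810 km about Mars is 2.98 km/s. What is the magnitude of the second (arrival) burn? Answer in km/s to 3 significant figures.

Δv₂ = 0.563 km/s

From the circular-orbit relation v² = μ/r at r = 4810 km: μ = v²r = (2.98)² × 4810 = 42714.7 km³/s².
The Hohmann ellipse has a_t = (r₁ + r₂)/2 = 19105 km.
On the circular orbit at r = 33400 km, v_c = √(μ/r) = 1.13088 km/s.
Transfer-orbit speed at the same r (vis-viva, a = a_t): v_t = √[μ(2/r − 1/a_t)] = 0.567433 km/s.
Δv₂ = |v_t − v_c| = |0.567433 − 1.13088| = 0.5634 km/s.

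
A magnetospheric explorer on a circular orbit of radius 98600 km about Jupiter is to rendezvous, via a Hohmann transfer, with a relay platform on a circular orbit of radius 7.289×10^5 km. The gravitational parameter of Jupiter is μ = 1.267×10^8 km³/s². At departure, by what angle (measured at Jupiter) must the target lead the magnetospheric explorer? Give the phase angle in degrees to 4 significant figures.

Semi-major axis of the transfer orbit: a_t = (98600 + 7.289×10^5)/2 = 4.1375×10^5 km.
Transfer time t = π√(a_t³/μ) = 74279 s.
The target's mean motion on its circular orbit is ω₂ = √(μ/r₂³) = 1.8088×10^-5 rad/s.
Angle swept by the target during transfer: ω₂·t = 1.3436 rad = 76.98°.
Arrival is 180° from departure on the ellipse, so φ = 180° − 76.98° = 103.0°.

φ = 103.0°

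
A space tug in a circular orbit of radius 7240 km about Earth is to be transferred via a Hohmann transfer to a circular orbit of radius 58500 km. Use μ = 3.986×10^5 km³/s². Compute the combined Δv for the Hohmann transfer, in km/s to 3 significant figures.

Semi-major axis of the transfer orbit: a_t = (7240 + 58500)/2 = 32870 km.
Circular speed at r₁: v₁ = √(μ/r₁) = √(3.986×10^5/7240) = 7.420 km/s.
On the transfer ellipse at r₁, v² = μ(2/r − 1/a) gives v_p = √[μ(2/r₁ − 1/a_t)] = 9.899 km/s.
First burn Δv₁ = |v_p − v₁| = 2.479 km/s.
Circular speed at r₂: v₂ = √(μ/r₂) = 2.610 km/s.
Transfer-orbit speed at r₂: v_a = √[μ(2/r₂ − 1/a_t)] = 1.225 km/s.
Second burn Δv₂ = |v₂ − v_a| = 1.385 km/s.
Total Δv = Δv₁ + Δv₂ = 3.864 km/s.

Δv = 3.86 km/s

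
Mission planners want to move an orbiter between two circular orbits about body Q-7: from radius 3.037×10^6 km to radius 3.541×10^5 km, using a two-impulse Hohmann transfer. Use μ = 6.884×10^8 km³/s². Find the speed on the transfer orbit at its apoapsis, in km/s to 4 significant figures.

v = 6.880 km/s

Semi-major axis of the transfer orbit: a_t = (3.037×10^6 + 3.541×10^5)/2 = 1.69555×10^6 km.
The apoapsis of the transfer ellipse is at r = 3.037×10^6 km.
Applying v² = μ(2/r − 1/a_t): v = 6.880 km/s.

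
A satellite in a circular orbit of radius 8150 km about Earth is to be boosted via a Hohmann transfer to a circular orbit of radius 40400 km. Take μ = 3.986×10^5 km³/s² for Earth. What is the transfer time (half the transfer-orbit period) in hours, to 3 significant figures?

t = 5.23 hours

Transfer-ellipse semi-major axis a_t = (r₁ + r₂)/2 = (8150 + 40400)/2 = 24275 km.
Transfer time t = π√(a_t³/μ) = π√((24275)³ / 3.986×10^5) = 18820 s.
Converting: 18820 s ÷ 3600 s/hour = 5.23 hours.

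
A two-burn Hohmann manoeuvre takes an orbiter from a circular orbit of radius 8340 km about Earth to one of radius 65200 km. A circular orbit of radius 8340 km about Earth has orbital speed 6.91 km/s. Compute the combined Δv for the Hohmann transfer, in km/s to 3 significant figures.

Δv = 3.59 km/s

From the circular-orbit relation v² = μ/r at r = 8340 km: μ = v²r = (6.91)² × 8340 = 3.98219×10^5 km³/s².
Semi-major axis of the transfer orbit: a_t = (8340 + 65200)/2 = 36770 km.
At r₁ the circular-orbit speed is v₁ = √(μ/r₁) = 6.9100 km/s.
Transfer-orbit speed at r₁ (vis-viva): v_p = √[μ(2/r₁ − 1/a_t)] = 9.2014 km/s.
First burn Δv₁ = |v_p − v₁| = 2.2914 km/s.
At r₂, v₂ = √(μ/r₂) = 2.4714 km/s.
Transfer-orbit speed at r₂: v_a = √[μ(2/r₂ − 1/a_t)] = 1.1770 km/s.
Second burn Δv₂ = |v₂ − v_a| = 1.2944 km/s.
Δv = Δv₁ + Δv₂ = 2.2914 + 1.2944 = 3.586 km/s.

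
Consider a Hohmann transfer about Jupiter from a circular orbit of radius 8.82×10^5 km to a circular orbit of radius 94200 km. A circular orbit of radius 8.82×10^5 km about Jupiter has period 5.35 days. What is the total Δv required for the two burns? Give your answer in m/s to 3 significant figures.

From Kepler's third law T² = 4π²r³/μ at r = 8.82×10^5 km, T = 5.35 days = 5.35 × 86400 s = 4.6224×10^5 s: μ = 4π²r³/T² = 1.26774×10^8 km³/s².
Semi-major axis of the transfer orbit: a_t = (8.820×10^5 + 94200)/2 = 4.881×10^5 km.
Circular speed at r₁: v₁ = √(μ/r₁) = √(1.26774×10^8/8.820×10^5) = 11.989 km/s.
Transfer-orbit speed at r₁ (v² = μ(2/r − 1/a)): v_a = √[μ(2/r₁ − 1/a_t)] = 5.2669 km/s.
First burn Δv₁ = |v_a − v₁| = 6.722 km/s.
Circular speed at r₂: v₂ = √(μ/r₂) = 36.685 km/s.
Transfer-orbit speed at r₂: v_p = √[μ(2/r₂ − 1/a_t)] = 49.314 km/s.
Second burn Δv₂ = |v₂ − v_p| = 12.63 km/s.
Total Δv = Δv₁ + Δv₂ = 19.35 km/s.

Δv = 19400 m/s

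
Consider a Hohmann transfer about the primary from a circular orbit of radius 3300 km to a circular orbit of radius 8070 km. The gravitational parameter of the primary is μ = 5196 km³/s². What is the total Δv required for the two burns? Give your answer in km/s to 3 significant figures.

Semi-major axis of the transfer orbit: a_t = (3300 + 8070)/2 = 5685 km.
Circular speed at r₁: v₁ = √(μ/r₁) = √(5196/3300) = 1.2548 km/s.
Transfer-orbit speed at r₁ (v² = μ(2/r − 1/a)): v_p = √[μ(2/r₁ − 1/a_t)] = 1.4950 km/s.
First burn Δv₁ = |v_p − v₁| = 0.2402 km/s.
Circular speed at r₂: v₂ = √(μ/r₂) = 0.8024 km/s.
Transfer-orbit speed at r₂: v_a = √[μ(2/r₂ − 1/a_t)] = 0.6113 km/s.
Second burn Δv₂ = |v₂ − v_a| = 0.1911 km/s.
Total Δv = Δv₁ + Δv₂ = 0.4313 km/s.

Δv = 0.431 km/s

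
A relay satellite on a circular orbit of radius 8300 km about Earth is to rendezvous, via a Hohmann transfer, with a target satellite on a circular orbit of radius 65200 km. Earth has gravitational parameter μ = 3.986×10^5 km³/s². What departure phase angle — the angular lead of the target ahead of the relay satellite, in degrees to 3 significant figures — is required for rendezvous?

The Hohmann ellipse has a_t = (r₁ + r₂)/2 = 36750 km.
Transfer time t = π√(a_t³/μ) = 35056 s.
Target angular speed ω₂ = √(μ/r₂³) = 3.7923×10^-5 rad/s.
Angle swept by the target during transfer: ω₂·t = 1.3294 rad = 76.17°.
Arrival is 180° from departure on the ellipse, so φ = 180° − 76.17° = 104°.

φ = 104°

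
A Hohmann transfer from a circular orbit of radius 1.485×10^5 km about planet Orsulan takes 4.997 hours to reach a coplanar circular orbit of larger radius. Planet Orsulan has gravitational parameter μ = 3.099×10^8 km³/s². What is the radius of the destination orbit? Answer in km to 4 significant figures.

r₂ = 2.847×10^5 km

Transfer time t = 4.997 hours = 17989.2 s, and t = π√(a_t³/μ).
So a_t = (μ t²/π²)^(1/3) = (3.099×10^8 × (17989.2)² / π²)^(1/3) = 2.1660×10^5 km.
Since a_t = (r₁ + r₂)/2, r₂ = 2a_t − r₁ = 2×2.1660×10^5 − 1.485×10^5 = 2.847×10^5 km.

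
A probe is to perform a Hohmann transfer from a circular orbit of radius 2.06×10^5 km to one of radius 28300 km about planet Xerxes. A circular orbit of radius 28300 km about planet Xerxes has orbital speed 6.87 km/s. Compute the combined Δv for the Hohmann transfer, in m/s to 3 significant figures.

Δv = 3530 m/s

From the circular-orbit relation v² = μ/r at r = 28300 km: μ = v²r = (6.87)² × 28300 = 1.33567×10^6 km³/s².
Transfer-ellipse semi-major axis a_t = (r₁ + r₂)/2 = (2.060×10^5 + 28300)/2 = 1.1715×10^5 km.
Circular speed at r₁: v₁ = √(μ/r₁) = √(1.33567×10^6/2.060×10^5) = 2.5463 km/s.
On the transfer ellipse at r₁, v² = μ(2/r − 1/a) gives v_a = √[μ(2/r₁ − 1/a_t)] = 1.2515 km/s.
First burn Δv₁ = |v_a − v₁| = 1.295 km/s.
Circular speed at r₂: v₂ = √(μ/r₂) = 6.870 km/s.
Transfer-orbit speed at r₂: v_p = √[μ(2/r₂ − 1/a_t)] = 9.110 km/s.
Second burn Δv₂ = |v₂ − v_p| = 2.240 km/s.
Δv = Δv₁ + Δv₂ = 1.295 + 2.240 = 3.535 km/s.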